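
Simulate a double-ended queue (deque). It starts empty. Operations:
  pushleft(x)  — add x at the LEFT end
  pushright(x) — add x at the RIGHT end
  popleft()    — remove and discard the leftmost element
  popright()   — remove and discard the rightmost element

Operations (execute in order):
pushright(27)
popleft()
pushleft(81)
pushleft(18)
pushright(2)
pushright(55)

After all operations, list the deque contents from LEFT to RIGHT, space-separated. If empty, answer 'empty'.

pushright(27): [27]
popleft(): []
pushleft(81): [81]
pushleft(18): [18, 81]
pushright(2): [18, 81, 2]
pushright(55): [18, 81, 2, 55]

Answer: 18 81 2 55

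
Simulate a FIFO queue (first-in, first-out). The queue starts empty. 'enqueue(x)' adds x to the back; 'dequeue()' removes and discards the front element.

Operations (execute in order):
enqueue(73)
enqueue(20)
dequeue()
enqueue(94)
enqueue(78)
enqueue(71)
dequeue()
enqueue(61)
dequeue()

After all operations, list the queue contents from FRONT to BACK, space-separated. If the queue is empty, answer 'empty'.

Answer: 78 71 61

Derivation:
enqueue(73): [73]
enqueue(20): [73, 20]
dequeue(): [20]
enqueue(94): [20, 94]
enqueue(78): [20, 94, 78]
enqueue(71): [20, 94, 78, 71]
dequeue(): [94, 78, 71]
enqueue(61): [94, 78, 71, 61]
dequeue(): [78, 71, 61]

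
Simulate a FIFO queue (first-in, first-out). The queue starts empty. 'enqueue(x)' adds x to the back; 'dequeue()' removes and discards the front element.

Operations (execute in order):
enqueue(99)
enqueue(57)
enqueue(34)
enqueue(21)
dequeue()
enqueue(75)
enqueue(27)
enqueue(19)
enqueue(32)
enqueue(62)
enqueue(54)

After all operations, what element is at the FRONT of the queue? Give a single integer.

enqueue(99): queue = [99]
enqueue(57): queue = [99, 57]
enqueue(34): queue = [99, 57, 34]
enqueue(21): queue = [99, 57, 34, 21]
dequeue(): queue = [57, 34, 21]
enqueue(75): queue = [57, 34, 21, 75]
enqueue(27): queue = [57, 34, 21, 75, 27]
enqueue(19): queue = [57, 34, 21, 75, 27, 19]
enqueue(32): queue = [57, 34, 21, 75, 27, 19, 32]
enqueue(62): queue = [57, 34, 21, 75, 27, 19, 32, 62]
enqueue(54): queue = [57, 34, 21, 75, 27, 19, 32, 62, 54]

Answer: 57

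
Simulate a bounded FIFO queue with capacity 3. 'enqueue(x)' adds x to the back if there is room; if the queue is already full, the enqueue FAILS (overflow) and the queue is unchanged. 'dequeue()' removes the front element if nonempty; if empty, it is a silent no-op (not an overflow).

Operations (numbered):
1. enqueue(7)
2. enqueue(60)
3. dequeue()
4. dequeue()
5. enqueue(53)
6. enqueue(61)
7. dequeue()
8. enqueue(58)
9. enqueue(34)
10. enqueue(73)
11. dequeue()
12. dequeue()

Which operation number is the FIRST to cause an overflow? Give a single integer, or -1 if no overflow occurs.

1. enqueue(7): size=1
2. enqueue(60): size=2
3. dequeue(): size=1
4. dequeue(): size=0
5. enqueue(53): size=1
6. enqueue(61): size=2
7. dequeue(): size=1
8. enqueue(58): size=2
9. enqueue(34): size=3
10. enqueue(73): size=3=cap → OVERFLOW (fail)
11. dequeue(): size=2
12. dequeue(): size=1

Answer: 10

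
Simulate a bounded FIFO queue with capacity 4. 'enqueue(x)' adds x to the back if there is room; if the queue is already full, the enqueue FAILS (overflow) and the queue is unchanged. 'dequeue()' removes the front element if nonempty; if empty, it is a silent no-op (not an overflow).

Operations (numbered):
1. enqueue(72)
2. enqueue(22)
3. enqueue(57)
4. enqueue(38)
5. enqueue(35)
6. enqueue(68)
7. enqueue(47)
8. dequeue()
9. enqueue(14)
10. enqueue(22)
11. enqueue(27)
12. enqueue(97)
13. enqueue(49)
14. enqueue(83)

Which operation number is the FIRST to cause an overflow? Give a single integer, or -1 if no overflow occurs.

1. enqueue(72): size=1
2. enqueue(22): size=2
3. enqueue(57): size=3
4. enqueue(38): size=4
5. enqueue(35): size=4=cap → OVERFLOW (fail)
6. enqueue(68): size=4=cap → OVERFLOW (fail)
7. enqueue(47): size=4=cap → OVERFLOW (fail)
8. dequeue(): size=3
9. enqueue(14): size=4
10. enqueue(22): size=4=cap → OVERFLOW (fail)
11. enqueue(27): size=4=cap → OVERFLOW (fail)
12. enqueue(97): size=4=cap → OVERFLOW (fail)
13. enqueue(49): size=4=cap → OVERFLOW (fail)
14. enqueue(83): size=4=cap → OVERFLOW (fail)

Answer: 5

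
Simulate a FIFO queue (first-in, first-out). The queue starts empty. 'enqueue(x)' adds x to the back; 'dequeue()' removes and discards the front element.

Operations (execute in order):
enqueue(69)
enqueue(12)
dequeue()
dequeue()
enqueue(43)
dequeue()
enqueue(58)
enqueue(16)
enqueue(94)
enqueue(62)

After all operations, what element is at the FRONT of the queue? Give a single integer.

Answer: 58

Derivation:
enqueue(69): queue = [69]
enqueue(12): queue = [69, 12]
dequeue(): queue = [12]
dequeue(): queue = []
enqueue(43): queue = [43]
dequeue(): queue = []
enqueue(58): queue = [58]
enqueue(16): queue = [58, 16]
enqueue(94): queue = [58, 16, 94]
enqueue(62): queue = [58, 16, 94, 62]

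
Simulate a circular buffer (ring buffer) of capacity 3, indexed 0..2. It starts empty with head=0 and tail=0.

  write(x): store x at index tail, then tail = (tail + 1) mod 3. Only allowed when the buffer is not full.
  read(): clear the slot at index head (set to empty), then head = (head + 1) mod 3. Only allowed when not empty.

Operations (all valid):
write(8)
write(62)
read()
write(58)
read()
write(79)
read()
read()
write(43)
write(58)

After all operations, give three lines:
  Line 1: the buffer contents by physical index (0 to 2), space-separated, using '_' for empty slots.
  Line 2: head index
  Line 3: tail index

write(8): buf=[8 _ _], head=0, tail=1, size=1
write(62): buf=[8 62 _], head=0, tail=2, size=2
read(): buf=[_ 62 _], head=1, tail=2, size=1
write(58): buf=[_ 62 58], head=1, tail=0, size=2
read(): buf=[_ _ 58], head=2, tail=0, size=1
write(79): buf=[79 _ 58], head=2, tail=1, size=2
read(): buf=[79 _ _], head=0, tail=1, size=1
read(): buf=[_ _ _], head=1, tail=1, size=0
write(43): buf=[_ 43 _], head=1, tail=2, size=1
write(58): buf=[_ 43 58], head=1, tail=0, size=2

Answer: _ 43 58
1
0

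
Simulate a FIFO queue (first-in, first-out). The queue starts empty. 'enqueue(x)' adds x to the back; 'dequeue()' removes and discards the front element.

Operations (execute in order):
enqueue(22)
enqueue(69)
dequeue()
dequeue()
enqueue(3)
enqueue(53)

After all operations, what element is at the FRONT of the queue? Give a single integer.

Answer: 3

Derivation:
enqueue(22): queue = [22]
enqueue(69): queue = [22, 69]
dequeue(): queue = [69]
dequeue(): queue = []
enqueue(3): queue = [3]
enqueue(53): queue = [3, 53]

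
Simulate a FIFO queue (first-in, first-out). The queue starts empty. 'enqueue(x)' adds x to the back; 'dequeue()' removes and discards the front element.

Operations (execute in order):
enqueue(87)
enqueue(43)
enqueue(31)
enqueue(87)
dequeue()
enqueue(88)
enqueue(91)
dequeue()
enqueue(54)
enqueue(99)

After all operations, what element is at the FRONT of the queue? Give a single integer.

Answer: 31

Derivation:
enqueue(87): queue = [87]
enqueue(43): queue = [87, 43]
enqueue(31): queue = [87, 43, 31]
enqueue(87): queue = [87, 43, 31, 87]
dequeue(): queue = [43, 31, 87]
enqueue(88): queue = [43, 31, 87, 88]
enqueue(91): queue = [43, 31, 87, 88, 91]
dequeue(): queue = [31, 87, 88, 91]
enqueue(54): queue = [31, 87, 88, 91, 54]
enqueue(99): queue = [31, 87, 88, 91, 54, 99]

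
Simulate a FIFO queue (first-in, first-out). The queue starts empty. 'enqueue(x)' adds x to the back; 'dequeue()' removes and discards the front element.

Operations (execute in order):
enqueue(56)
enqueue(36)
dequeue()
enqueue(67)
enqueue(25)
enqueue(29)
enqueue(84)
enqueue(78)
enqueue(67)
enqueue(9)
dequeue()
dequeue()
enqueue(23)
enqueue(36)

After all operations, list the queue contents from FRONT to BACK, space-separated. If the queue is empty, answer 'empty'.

Answer: 25 29 84 78 67 9 23 36

Derivation:
enqueue(56): [56]
enqueue(36): [56, 36]
dequeue(): [36]
enqueue(67): [36, 67]
enqueue(25): [36, 67, 25]
enqueue(29): [36, 67, 25, 29]
enqueue(84): [36, 67, 25, 29, 84]
enqueue(78): [36, 67, 25, 29, 84, 78]
enqueue(67): [36, 67, 25, 29, 84, 78, 67]
enqueue(9): [36, 67, 25, 29, 84, 78, 67, 9]
dequeue(): [67, 25, 29, 84, 78, 67, 9]
dequeue(): [25, 29, 84, 78, 67, 9]
enqueue(23): [25, 29, 84, 78, 67, 9, 23]
enqueue(36): [25, 29, 84, 78, 67, 9, 23, 36]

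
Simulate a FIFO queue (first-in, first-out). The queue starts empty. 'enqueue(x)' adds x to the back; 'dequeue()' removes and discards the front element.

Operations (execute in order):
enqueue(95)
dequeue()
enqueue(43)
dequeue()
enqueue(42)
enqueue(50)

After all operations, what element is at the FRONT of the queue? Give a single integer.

Answer: 42

Derivation:
enqueue(95): queue = [95]
dequeue(): queue = []
enqueue(43): queue = [43]
dequeue(): queue = []
enqueue(42): queue = [42]
enqueue(50): queue = [42, 50]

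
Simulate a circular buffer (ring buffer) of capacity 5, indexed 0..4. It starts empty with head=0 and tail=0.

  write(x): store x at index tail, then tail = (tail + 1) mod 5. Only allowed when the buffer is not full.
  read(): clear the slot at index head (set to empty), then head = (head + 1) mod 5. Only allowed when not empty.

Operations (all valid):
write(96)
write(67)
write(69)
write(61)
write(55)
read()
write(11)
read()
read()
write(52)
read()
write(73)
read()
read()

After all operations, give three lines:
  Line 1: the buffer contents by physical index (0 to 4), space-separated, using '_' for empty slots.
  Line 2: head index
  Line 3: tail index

write(96): buf=[96 _ _ _ _], head=0, tail=1, size=1
write(67): buf=[96 67 _ _ _], head=0, tail=2, size=2
write(69): buf=[96 67 69 _ _], head=0, tail=3, size=3
write(61): buf=[96 67 69 61 _], head=0, tail=4, size=4
write(55): buf=[96 67 69 61 55], head=0, tail=0, size=5
read(): buf=[_ 67 69 61 55], head=1, tail=0, size=4
write(11): buf=[11 67 69 61 55], head=1, tail=1, size=5
read(): buf=[11 _ 69 61 55], head=2, tail=1, size=4
read(): buf=[11 _ _ 61 55], head=3, tail=1, size=3
write(52): buf=[11 52 _ 61 55], head=3, tail=2, size=4
read(): buf=[11 52 _ _ 55], head=4, tail=2, size=3
write(73): buf=[11 52 73 _ 55], head=4, tail=3, size=4
read(): buf=[11 52 73 _ _], head=0, tail=3, size=3
read(): buf=[_ 52 73 _ _], head=1, tail=3, size=2

Answer: _ 52 73 _ _
1
3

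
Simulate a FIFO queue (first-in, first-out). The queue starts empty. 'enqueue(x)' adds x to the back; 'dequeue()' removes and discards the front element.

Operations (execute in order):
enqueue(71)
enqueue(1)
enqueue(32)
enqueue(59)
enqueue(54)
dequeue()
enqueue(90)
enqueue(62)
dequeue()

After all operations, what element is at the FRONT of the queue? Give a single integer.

Answer: 32

Derivation:
enqueue(71): queue = [71]
enqueue(1): queue = [71, 1]
enqueue(32): queue = [71, 1, 32]
enqueue(59): queue = [71, 1, 32, 59]
enqueue(54): queue = [71, 1, 32, 59, 54]
dequeue(): queue = [1, 32, 59, 54]
enqueue(90): queue = [1, 32, 59, 54, 90]
enqueue(62): queue = [1, 32, 59, 54, 90, 62]
dequeue(): queue = [32, 59, 54, 90, 62]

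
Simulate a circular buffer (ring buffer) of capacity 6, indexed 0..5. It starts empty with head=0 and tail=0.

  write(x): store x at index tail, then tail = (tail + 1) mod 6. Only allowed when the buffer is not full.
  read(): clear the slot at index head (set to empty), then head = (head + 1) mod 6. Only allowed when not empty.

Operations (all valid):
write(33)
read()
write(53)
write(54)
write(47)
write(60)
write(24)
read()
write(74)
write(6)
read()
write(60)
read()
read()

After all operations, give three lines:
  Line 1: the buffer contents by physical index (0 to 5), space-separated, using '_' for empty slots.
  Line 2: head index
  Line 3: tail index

write(33): buf=[33 _ _ _ _ _], head=0, tail=1, size=1
read(): buf=[_ _ _ _ _ _], head=1, tail=1, size=0
write(53): buf=[_ 53 _ _ _ _], head=1, tail=2, size=1
write(54): buf=[_ 53 54 _ _ _], head=1, tail=3, size=2
write(47): buf=[_ 53 54 47 _ _], head=1, tail=4, size=3
write(60): buf=[_ 53 54 47 60 _], head=1, tail=5, size=4
write(24): buf=[_ 53 54 47 60 24], head=1, tail=0, size=5
read(): buf=[_ _ 54 47 60 24], head=2, tail=0, size=4
write(74): buf=[74 _ 54 47 60 24], head=2, tail=1, size=5
write(6): buf=[74 6 54 47 60 24], head=2, tail=2, size=6
read(): buf=[74 6 _ 47 60 24], head=3, tail=2, size=5
write(60): buf=[74 6 60 47 60 24], head=3, tail=3, size=6
read(): buf=[74 6 60 _ 60 24], head=4, tail=3, size=5
read(): buf=[74 6 60 _ _ 24], head=5, tail=3, size=4

Answer: 74 6 60 _ _ 24
5
3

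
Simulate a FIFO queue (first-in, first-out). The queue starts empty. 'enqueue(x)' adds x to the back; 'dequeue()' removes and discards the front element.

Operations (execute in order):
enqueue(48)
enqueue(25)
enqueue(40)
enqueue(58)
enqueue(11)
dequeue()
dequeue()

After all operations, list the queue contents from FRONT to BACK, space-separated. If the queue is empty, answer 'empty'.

Answer: 40 58 11

Derivation:
enqueue(48): [48]
enqueue(25): [48, 25]
enqueue(40): [48, 25, 40]
enqueue(58): [48, 25, 40, 58]
enqueue(11): [48, 25, 40, 58, 11]
dequeue(): [25, 40, 58, 11]
dequeue(): [40, 58, 11]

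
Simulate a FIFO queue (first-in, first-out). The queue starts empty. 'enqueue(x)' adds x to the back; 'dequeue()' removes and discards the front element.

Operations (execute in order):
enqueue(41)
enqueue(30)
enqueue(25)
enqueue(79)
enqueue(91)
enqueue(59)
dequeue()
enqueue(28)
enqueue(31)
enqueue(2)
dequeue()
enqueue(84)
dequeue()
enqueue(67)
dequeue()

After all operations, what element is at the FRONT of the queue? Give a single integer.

enqueue(41): queue = [41]
enqueue(30): queue = [41, 30]
enqueue(25): queue = [41, 30, 25]
enqueue(79): queue = [41, 30, 25, 79]
enqueue(91): queue = [41, 30, 25, 79, 91]
enqueue(59): queue = [41, 30, 25, 79, 91, 59]
dequeue(): queue = [30, 25, 79, 91, 59]
enqueue(28): queue = [30, 25, 79, 91, 59, 28]
enqueue(31): queue = [30, 25, 79, 91, 59, 28, 31]
enqueue(2): queue = [30, 25, 79, 91, 59, 28, 31, 2]
dequeue(): queue = [25, 79, 91, 59, 28, 31, 2]
enqueue(84): queue = [25, 79, 91, 59, 28, 31, 2, 84]
dequeue(): queue = [79, 91, 59, 28, 31, 2, 84]
enqueue(67): queue = [79, 91, 59, 28, 31, 2, 84, 67]
dequeue(): queue = [91, 59, 28, 31, 2, 84, 67]

Answer: 91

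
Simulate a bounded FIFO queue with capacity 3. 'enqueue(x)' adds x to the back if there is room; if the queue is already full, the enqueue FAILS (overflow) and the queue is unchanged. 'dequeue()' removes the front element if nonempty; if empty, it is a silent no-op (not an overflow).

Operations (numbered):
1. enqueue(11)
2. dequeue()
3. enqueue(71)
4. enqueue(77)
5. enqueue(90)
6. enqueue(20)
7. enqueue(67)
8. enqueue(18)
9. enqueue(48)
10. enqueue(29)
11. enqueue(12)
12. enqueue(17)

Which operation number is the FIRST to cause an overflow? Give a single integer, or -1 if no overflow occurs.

1. enqueue(11): size=1
2. dequeue(): size=0
3. enqueue(71): size=1
4. enqueue(77): size=2
5. enqueue(90): size=3
6. enqueue(20): size=3=cap → OVERFLOW (fail)
7. enqueue(67): size=3=cap → OVERFLOW (fail)
8. enqueue(18): size=3=cap → OVERFLOW (fail)
9. enqueue(48): size=3=cap → OVERFLOW (fail)
10. enqueue(29): size=3=cap → OVERFLOW (fail)
11. enqueue(12): size=3=cap → OVERFLOW (fail)
12. enqueue(17): size=3=cap → OVERFLOW (fail)

Answer: 6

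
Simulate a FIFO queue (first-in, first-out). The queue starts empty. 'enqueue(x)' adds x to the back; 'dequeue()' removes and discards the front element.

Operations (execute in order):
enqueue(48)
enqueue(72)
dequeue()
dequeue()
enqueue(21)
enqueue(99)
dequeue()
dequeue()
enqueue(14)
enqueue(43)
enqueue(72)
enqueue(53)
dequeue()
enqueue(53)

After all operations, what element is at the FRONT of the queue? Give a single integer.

Answer: 43

Derivation:
enqueue(48): queue = [48]
enqueue(72): queue = [48, 72]
dequeue(): queue = [72]
dequeue(): queue = []
enqueue(21): queue = [21]
enqueue(99): queue = [21, 99]
dequeue(): queue = [99]
dequeue(): queue = []
enqueue(14): queue = [14]
enqueue(43): queue = [14, 43]
enqueue(72): queue = [14, 43, 72]
enqueue(53): queue = [14, 43, 72, 53]
dequeue(): queue = [43, 72, 53]
enqueue(53): queue = [43, 72, 53, 53]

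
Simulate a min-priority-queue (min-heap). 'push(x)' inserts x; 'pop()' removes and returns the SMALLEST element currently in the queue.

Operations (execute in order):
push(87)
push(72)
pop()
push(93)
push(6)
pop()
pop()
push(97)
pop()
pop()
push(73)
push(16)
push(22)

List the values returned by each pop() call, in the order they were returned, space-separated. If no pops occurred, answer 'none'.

Answer: 72 6 87 93 97

Derivation:
push(87): heap contents = [87]
push(72): heap contents = [72, 87]
pop() → 72: heap contents = [87]
push(93): heap contents = [87, 93]
push(6): heap contents = [6, 87, 93]
pop() → 6: heap contents = [87, 93]
pop() → 87: heap contents = [93]
push(97): heap contents = [93, 97]
pop() → 93: heap contents = [97]
pop() → 97: heap contents = []
push(73): heap contents = [73]
push(16): heap contents = [16, 73]
push(22): heap contents = [16, 22, 73]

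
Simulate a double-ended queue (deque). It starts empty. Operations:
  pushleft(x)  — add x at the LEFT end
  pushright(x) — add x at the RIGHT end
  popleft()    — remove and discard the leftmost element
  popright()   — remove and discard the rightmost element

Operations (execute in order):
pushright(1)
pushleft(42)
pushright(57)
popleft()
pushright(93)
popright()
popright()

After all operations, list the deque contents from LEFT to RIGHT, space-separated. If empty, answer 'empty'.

pushright(1): [1]
pushleft(42): [42, 1]
pushright(57): [42, 1, 57]
popleft(): [1, 57]
pushright(93): [1, 57, 93]
popright(): [1, 57]
popright(): [1]

Answer: 1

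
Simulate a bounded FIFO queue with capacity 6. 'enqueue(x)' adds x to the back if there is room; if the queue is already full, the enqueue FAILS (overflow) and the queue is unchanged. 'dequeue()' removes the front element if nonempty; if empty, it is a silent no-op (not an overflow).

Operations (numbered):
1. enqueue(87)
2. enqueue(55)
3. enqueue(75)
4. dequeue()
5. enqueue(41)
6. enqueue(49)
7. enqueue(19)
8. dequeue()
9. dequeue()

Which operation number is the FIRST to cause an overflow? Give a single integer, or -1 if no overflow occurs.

Answer: -1

Derivation:
1. enqueue(87): size=1
2. enqueue(55): size=2
3. enqueue(75): size=3
4. dequeue(): size=2
5. enqueue(41): size=3
6. enqueue(49): size=4
7. enqueue(19): size=5
8. dequeue(): size=4
9. dequeue(): size=3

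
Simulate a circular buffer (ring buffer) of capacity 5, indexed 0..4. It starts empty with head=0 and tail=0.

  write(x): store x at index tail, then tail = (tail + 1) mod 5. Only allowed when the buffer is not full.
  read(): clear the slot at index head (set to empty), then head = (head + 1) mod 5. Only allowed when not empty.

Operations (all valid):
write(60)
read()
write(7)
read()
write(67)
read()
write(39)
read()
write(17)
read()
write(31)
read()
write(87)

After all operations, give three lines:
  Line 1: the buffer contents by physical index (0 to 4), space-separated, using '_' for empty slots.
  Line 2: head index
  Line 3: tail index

write(60): buf=[60 _ _ _ _], head=0, tail=1, size=1
read(): buf=[_ _ _ _ _], head=1, tail=1, size=0
write(7): buf=[_ 7 _ _ _], head=1, tail=2, size=1
read(): buf=[_ _ _ _ _], head=2, tail=2, size=0
write(67): buf=[_ _ 67 _ _], head=2, tail=3, size=1
read(): buf=[_ _ _ _ _], head=3, tail=3, size=0
write(39): buf=[_ _ _ 39 _], head=3, tail=4, size=1
read(): buf=[_ _ _ _ _], head=4, tail=4, size=0
write(17): buf=[_ _ _ _ 17], head=4, tail=0, size=1
read(): buf=[_ _ _ _ _], head=0, tail=0, size=0
write(31): buf=[31 _ _ _ _], head=0, tail=1, size=1
read(): buf=[_ _ _ _ _], head=1, tail=1, size=0
write(87): buf=[_ 87 _ _ _], head=1, tail=2, size=1

Answer: _ 87 _ _ _
1
2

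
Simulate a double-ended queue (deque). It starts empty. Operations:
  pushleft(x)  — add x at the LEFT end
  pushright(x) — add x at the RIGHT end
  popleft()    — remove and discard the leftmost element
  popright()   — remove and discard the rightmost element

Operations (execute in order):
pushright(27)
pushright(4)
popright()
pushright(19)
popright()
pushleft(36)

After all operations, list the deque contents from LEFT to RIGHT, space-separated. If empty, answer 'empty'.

pushright(27): [27]
pushright(4): [27, 4]
popright(): [27]
pushright(19): [27, 19]
popright(): [27]
pushleft(36): [36, 27]

Answer: 36 27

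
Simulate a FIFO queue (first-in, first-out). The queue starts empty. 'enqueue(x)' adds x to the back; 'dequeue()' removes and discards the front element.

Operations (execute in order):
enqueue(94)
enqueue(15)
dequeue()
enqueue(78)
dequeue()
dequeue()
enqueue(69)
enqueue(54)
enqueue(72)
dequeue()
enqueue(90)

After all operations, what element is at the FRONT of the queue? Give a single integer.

Answer: 54

Derivation:
enqueue(94): queue = [94]
enqueue(15): queue = [94, 15]
dequeue(): queue = [15]
enqueue(78): queue = [15, 78]
dequeue(): queue = [78]
dequeue(): queue = []
enqueue(69): queue = [69]
enqueue(54): queue = [69, 54]
enqueue(72): queue = [69, 54, 72]
dequeue(): queue = [54, 72]
enqueue(90): queue = [54, 72, 90]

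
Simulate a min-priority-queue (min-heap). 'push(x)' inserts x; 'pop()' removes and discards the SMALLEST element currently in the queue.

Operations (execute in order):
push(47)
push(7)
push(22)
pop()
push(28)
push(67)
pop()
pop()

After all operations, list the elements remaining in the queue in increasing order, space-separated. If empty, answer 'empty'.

push(47): heap contents = [47]
push(7): heap contents = [7, 47]
push(22): heap contents = [7, 22, 47]
pop() → 7: heap contents = [22, 47]
push(28): heap contents = [22, 28, 47]
push(67): heap contents = [22, 28, 47, 67]
pop() → 22: heap contents = [28, 47, 67]
pop() → 28: heap contents = [47, 67]

Answer: 47 67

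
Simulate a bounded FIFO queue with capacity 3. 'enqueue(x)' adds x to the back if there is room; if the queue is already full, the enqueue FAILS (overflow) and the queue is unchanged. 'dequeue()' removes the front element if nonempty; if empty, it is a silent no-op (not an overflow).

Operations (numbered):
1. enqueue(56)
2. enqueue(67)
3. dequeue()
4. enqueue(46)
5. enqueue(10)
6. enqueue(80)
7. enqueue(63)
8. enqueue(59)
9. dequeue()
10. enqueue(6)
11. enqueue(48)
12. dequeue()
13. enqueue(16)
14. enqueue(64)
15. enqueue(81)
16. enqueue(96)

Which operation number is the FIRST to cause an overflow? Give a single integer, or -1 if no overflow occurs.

1. enqueue(56): size=1
2. enqueue(67): size=2
3. dequeue(): size=1
4. enqueue(46): size=2
5. enqueue(10): size=3
6. enqueue(80): size=3=cap → OVERFLOW (fail)
7. enqueue(63): size=3=cap → OVERFLOW (fail)
8. enqueue(59): size=3=cap → OVERFLOW (fail)
9. dequeue(): size=2
10. enqueue(6): size=3
11. enqueue(48): size=3=cap → OVERFLOW (fail)
12. dequeue(): size=2
13. enqueue(16): size=3
14. enqueue(64): size=3=cap → OVERFLOW (fail)
15. enqueue(81): size=3=cap → OVERFLOW (fail)
16. enqueue(96): size=3=cap → OVERFLOW (fail)

Answer: 6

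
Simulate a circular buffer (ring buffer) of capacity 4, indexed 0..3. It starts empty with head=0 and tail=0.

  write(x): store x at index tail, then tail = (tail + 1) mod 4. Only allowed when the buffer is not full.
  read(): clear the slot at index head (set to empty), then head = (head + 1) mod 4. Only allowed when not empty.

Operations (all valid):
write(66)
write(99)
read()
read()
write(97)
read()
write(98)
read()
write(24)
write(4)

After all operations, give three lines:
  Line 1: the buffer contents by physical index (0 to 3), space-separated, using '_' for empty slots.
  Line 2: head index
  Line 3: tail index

write(66): buf=[66 _ _ _], head=0, tail=1, size=1
write(99): buf=[66 99 _ _], head=0, tail=2, size=2
read(): buf=[_ 99 _ _], head=1, tail=2, size=1
read(): buf=[_ _ _ _], head=2, tail=2, size=0
write(97): buf=[_ _ 97 _], head=2, tail=3, size=1
read(): buf=[_ _ _ _], head=3, tail=3, size=0
write(98): buf=[_ _ _ 98], head=3, tail=0, size=1
read(): buf=[_ _ _ _], head=0, tail=0, size=0
write(24): buf=[24 _ _ _], head=0, tail=1, size=1
write(4): buf=[24 4 _ _], head=0, tail=2, size=2

Answer: 24 4 _ _
0
2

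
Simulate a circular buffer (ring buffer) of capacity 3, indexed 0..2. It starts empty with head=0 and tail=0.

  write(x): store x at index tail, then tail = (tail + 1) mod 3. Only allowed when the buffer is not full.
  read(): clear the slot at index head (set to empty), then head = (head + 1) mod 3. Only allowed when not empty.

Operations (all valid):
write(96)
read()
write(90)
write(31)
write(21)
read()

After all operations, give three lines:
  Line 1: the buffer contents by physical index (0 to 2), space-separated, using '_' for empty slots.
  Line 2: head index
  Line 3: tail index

write(96): buf=[96 _ _], head=0, tail=1, size=1
read(): buf=[_ _ _], head=1, tail=1, size=0
write(90): buf=[_ 90 _], head=1, tail=2, size=1
write(31): buf=[_ 90 31], head=1, tail=0, size=2
write(21): buf=[21 90 31], head=1, tail=1, size=3
read(): buf=[21 _ 31], head=2, tail=1, size=2

Answer: 21 _ 31
2
1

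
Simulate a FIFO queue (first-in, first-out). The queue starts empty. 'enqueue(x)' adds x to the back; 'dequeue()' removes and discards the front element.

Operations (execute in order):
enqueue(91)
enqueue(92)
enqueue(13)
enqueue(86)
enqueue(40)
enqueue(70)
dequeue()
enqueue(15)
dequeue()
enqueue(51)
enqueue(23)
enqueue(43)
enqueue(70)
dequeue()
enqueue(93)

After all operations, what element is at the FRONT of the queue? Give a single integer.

Answer: 86

Derivation:
enqueue(91): queue = [91]
enqueue(92): queue = [91, 92]
enqueue(13): queue = [91, 92, 13]
enqueue(86): queue = [91, 92, 13, 86]
enqueue(40): queue = [91, 92, 13, 86, 40]
enqueue(70): queue = [91, 92, 13, 86, 40, 70]
dequeue(): queue = [92, 13, 86, 40, 70]
enqueue(15): queue = [92, 13, 86, 40, 70, 15]
dequeue(): queue = [13, 86, 40, 70, 15]
enqueue(51): queue = [13, 86, 40, 70, 15, 51]
enqueue(23): queue = [13, 86, 40, 70, 15, 51, 23]
enqueue(43): queue = [13, 86, 40, 70, 15, 51, 23, 43]
enqueue(70): queue = [13, 86, 40, 70, 15, 51, 23, 43, 70]
dequeue(): queue = [86, 40, 70, 15, 51, 23, 43, 70]
enqueue(93): queue = [86, 40, 70, 15, 51, 23, 43, 70, 93]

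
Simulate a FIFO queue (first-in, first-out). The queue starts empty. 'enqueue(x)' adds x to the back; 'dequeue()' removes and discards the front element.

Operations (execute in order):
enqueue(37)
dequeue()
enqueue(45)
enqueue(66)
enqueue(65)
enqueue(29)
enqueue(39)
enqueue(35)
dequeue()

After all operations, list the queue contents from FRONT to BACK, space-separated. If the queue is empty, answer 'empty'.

Answer: 66 65 29 39 35

Derivation:
enqueue(37): [37]
dequeue(): []
enqueue(45): [45]
enqueue(66): [45, 66]
enqueue(65): [45, 66, 65]
enqueue(29): [45, 66, 65, 29]
enqueue(39): [45, 66, 65, 29, 39]
enqueue(35): [45, 66, 65, 29, 39, 35]
dequeue(): [66, 65, 29, 39, 35]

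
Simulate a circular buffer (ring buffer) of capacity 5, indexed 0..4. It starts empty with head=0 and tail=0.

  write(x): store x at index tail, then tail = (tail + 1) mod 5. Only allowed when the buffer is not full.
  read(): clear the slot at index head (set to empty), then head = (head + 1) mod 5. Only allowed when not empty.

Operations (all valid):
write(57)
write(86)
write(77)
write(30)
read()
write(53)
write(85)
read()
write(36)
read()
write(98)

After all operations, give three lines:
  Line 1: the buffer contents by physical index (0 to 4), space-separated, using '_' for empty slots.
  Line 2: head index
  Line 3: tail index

write(57): buf=[57 _ _ _ _], head=0, tail=1, size=1
write(86): buf=[57 86 _ _ _], head=0, tail=2, size=2
write(77): buf=[57 86 77 _ _], head=0, tail=3, size=3
write(30): buf=[57 86 77 30 _], head=0, tail=4, size=4
read(): buf=[_ 86 77 30 _], head=1, tail=4, size=3
write(53): buf=[_ 86 77 30 53], head=1, tail=0, size=4
write(85): buf=[85 86 77 30 53], head=1, tail=1, size=5
read(): buf=[85 _ 77 30 53], head=2, tail=1, size=4
write(36): buf=[85 36 77 30 53], head=2, tail=2, size=5
read(): buf=[85 36 _ 30 53], head=3, tail=2, size=4
write(98): buf=[85 36 98 30 53], head=3, tail=3, size=5

Answer: 85 36 98 30 53
3
3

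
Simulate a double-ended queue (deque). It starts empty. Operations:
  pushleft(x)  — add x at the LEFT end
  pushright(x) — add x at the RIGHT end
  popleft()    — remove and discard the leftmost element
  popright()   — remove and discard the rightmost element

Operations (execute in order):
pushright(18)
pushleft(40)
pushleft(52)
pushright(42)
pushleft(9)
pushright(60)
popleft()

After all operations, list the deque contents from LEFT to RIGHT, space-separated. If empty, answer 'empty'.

Answer: 52 40 18 42 60

Derivation:
pushright(18): [18]
pushleft(40): [40, 18]
pushleft(52): [52, 40, 18]
pushright(42): [52, 40, 18, 42]
pushleft(9): [9, 52, 40, 18, 42]
pushright(60): [9, 52, 40, 18, 42, 60]
popleft(): [52, 40, 18, 42, 60]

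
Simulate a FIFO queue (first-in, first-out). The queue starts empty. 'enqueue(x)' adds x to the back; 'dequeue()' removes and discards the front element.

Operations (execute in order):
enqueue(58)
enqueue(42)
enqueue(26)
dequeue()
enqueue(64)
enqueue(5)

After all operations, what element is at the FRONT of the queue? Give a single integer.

Answer: 42

Derivation:
enqueue(58): queue = [58]
enqueue(42): queue = [58, 42]
enqueue(26): queue = [58, 42, 26]
dequeue(): queue = [42, 26]
enqueue(64): queue = [42, 26, 64]
enqueue(5): queue = [42, 26, 64, 5]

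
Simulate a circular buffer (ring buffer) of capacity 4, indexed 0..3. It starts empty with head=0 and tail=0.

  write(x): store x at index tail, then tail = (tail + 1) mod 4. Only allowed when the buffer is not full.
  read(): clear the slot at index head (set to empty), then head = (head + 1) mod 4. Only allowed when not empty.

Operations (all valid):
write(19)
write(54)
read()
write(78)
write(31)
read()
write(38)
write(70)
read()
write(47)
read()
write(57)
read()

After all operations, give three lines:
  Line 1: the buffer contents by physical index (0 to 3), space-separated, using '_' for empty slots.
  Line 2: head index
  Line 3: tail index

Answer: _ 70 47 57
1
0

Derivation:
write(19): buf=[19 _ _ _], head=0, tail=1, size=1
write(54): buf=[19 54 _ _], head=0, tail=2, size=2
read(): buf=[_ 54 _ _], head=1, tail=2, size=1
write(78): buf=[_ 54 78 _], head=1, tail=3, size=2
write(31): buf=[_ 54 78 31], head=1, tail=0, size=3
read(): buf=[_ _ 78 31], head=2, tail=0, size=2
write(38): buf=[38 _ 78 31], head=2, tail=1, size=3
write(70): buf=[38 70 78 31], head=2, tail=2, size=4
read(): buf=[38 70 _ 31], head=3, tail=2, size=3
write(47): buf=[38 70 47 31], head=3, tail=3, size=4
read(): buf=[38 70 47 _], head=0, tail=3, size=3
write(57): buf=[38 70 47 57], head=0, tail=0, size=4
read(): buf=[_ 70 47 57], head=1, tail=0, size=3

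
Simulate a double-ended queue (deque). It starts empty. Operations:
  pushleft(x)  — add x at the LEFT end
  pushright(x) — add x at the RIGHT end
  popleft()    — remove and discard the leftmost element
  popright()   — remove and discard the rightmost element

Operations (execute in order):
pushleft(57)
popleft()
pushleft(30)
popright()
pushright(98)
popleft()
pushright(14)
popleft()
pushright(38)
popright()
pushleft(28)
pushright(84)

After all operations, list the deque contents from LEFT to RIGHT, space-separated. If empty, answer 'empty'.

pushleft(57): [57]
popleft(): []
pushleft(30): [30]
popright(): []
pushright(98): [98]
popleft(): []
pushright(14): [14]
popleft(): []
pushright(38): [38]
popright(): []
pushleft(28): [28]
pushright(84): [28, 84]

Answer: 28 84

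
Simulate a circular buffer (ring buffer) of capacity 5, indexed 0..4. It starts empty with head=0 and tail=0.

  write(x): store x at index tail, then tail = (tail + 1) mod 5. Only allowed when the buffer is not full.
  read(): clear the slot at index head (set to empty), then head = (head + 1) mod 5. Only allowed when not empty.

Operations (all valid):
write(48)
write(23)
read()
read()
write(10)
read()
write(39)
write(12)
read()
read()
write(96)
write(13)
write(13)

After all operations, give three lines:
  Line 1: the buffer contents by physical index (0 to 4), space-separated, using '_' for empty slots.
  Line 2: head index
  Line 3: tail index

write(48): buf=[48 _ _ _ _], head=0, tail=1, size=1
write(23): buf=[48 23 _ _ _], head=0, tail=2, size=2
read(): buf=[_ 23 _ _ _], head=1, tail=2, size=1
read(): buf=[_ _ _ _ _], head=2, tail=2, size=0
write(10): buf=[_ _ 10 _ _], head=2, tail=3, size=1
read(): buf=[_ _ _ _ _], head=3, tail=3, size=0
write(39): buf=[_ _ _ 39 _], head=3, tail=4, size=1
write(12): buf=[_ _ _ 39 12], head=3, tail=0, size=2
read(): buf=[_ _ _ _ 12], head=4, tail=0, size=1
read(): buf=[_ _ _ _ _], head=0, tail=0, size=0
write(96): buf=[96 _ _ _ _], head=0, tail=1, size=1
write(13): buf=[96 13 _ _ _], head=0, tail=2, size=2
write(13): buf=[96 13 13 _ _], head=0, tail=3, size=3

Answer: 96 13 13 _ _
0
3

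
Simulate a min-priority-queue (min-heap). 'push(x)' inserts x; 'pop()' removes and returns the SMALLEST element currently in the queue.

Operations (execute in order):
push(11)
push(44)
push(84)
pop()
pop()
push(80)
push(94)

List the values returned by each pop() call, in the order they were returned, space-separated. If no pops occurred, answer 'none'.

Answer: 11 44

Derivation:
push(11): heap contents = [11]
push(44): heap contents = [11, 44]
push(84): heap contents = [11, 44, 84]
pop() → 11: heap contents = [44, 84]
pop() → 44: heap contents = [84]
push(80): heap contents = [80, 84]
push(94): heap contents = [80, 84, 94]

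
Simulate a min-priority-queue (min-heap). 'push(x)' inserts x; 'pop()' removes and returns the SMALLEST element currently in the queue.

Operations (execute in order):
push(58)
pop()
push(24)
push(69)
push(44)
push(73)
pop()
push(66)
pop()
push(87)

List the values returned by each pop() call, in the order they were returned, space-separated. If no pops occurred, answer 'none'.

Answer: 58 24 44

Derivation:
push(58): heap contents = [58]
pop() → 58: heap contents = []
push(24): heap contents = [24]
push(69): heap contents = [24, 69]
push(44): heap contents = [24, 44, 69]
push(73): heap contents = [24, 44, 69, 73]
pop() → 24: heap contents = [44, 69, 73]
push(66): heap contents = [44, 66, 69, 73]
pop() → 44: heap contents = [66, 69, 73]
push(87): heap contents = [66, 69, 73, 87]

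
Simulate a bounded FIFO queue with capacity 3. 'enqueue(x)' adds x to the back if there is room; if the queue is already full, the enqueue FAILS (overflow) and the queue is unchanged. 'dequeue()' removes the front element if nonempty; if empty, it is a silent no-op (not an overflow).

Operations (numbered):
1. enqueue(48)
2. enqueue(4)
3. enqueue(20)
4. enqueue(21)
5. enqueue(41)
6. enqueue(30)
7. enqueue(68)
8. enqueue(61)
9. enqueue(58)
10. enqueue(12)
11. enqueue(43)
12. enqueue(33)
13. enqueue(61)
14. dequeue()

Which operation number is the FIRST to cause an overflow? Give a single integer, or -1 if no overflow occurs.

1. enqueue(48): size=1
2. enqueue(4): size=2
3. enqueue(20): size=3
4. enqueue(21): size=3=cap → OVERFLOW (fail)
5. enqueue(41): size=3=cap → OVERFLOW (fail)
6. enqueue(30): size=3=cap → OVERFLOW (fail)
7. enqueue(68): size=3=cap → OVERFLOW (fail)
8. enqueue(61): size=3=cap → OVERFLOW (fail)
9. enqueue(58): size=3=cap → OVERFLOW (fail)
10. enqueue(12): size=3=cap → OVERFLOW (fail)
11. enqueue(43): size=3=cap → OVERFLOW (fail)
12. enqueue(33): size=3=cap → OVERFLOW (fail)
13. enqueue(61): size=3=cap → OVERFLOW (fail)
14. dequeue(): size=2

Answer: 4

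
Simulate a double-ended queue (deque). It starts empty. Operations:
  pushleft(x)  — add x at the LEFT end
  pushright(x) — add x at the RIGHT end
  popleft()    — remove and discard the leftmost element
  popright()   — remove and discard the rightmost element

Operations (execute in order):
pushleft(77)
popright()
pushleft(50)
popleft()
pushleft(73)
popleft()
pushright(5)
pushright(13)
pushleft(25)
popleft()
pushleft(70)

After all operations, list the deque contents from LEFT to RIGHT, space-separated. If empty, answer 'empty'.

pushleft(77): [77]
popright(): []
pushleft(50): [50]
popleft(): []
pushleft(73): [73]
popleft(): []
pushright(5): [5]
pushright(13): [5, 13]
pushleft(25): [25, 5, 13]
popleft(): [5, 13]
pushleft(70): [70, 5, 13]

Answer: 70 5 13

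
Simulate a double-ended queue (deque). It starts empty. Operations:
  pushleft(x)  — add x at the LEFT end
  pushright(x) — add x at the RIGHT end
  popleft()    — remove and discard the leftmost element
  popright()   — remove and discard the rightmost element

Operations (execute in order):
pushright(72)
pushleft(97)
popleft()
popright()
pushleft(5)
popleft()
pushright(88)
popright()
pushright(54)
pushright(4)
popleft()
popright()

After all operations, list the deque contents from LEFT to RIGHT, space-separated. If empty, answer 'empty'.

Answer: empty

Derivation:
pushright(72): [72]
pushleft(97): [97, 72]
popleft(): [72]
popright(): []
pushleft(5): [5]
popleft(): []
pushright(88): [88]
popright(): []
pushright(54): [54]
pushright(4): [54, 4]
popleft(): [4]
popright(): []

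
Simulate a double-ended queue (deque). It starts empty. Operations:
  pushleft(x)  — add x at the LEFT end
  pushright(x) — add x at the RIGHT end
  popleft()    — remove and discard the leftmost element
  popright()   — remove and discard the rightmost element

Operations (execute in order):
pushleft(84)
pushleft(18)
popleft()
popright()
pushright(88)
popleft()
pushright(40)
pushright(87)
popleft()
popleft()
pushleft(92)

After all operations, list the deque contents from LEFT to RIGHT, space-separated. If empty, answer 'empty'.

Answer: 92

Derivation:
pushleft(84): [84]
pushleft(18): [18, 84]
popleft(): [84]
popright(): []
pushright(88): [88]
popleft(): []
pushright(40): [40]
pushright(87): [40, 87]
popleft(): [87]
popleft(): []
pushleft(92): [92]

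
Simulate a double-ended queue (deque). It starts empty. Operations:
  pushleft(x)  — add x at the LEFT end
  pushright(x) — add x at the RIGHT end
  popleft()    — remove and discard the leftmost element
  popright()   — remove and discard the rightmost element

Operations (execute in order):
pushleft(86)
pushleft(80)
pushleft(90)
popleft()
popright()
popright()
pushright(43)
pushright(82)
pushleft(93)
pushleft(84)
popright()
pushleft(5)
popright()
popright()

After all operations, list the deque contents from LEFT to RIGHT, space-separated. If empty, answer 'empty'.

pushleft(86): [86]
pushleft(80): [80, 86]
pushleft(90): [90, 80, 86]
popleft(): [80, 86]
popright(): [80]
popright(): []
pushright(43): [43]
pushright(82): [43, 82]
pushleft(93): [93, 43, 82]
pushleft(84): [84, 93, 43, 82]
popright(): [84, 93, 43]
pushleft(5): [5, 84, 93, 43]
popright(): [5, 84, 93]
popright(): [5, 84]

Answer: 5 84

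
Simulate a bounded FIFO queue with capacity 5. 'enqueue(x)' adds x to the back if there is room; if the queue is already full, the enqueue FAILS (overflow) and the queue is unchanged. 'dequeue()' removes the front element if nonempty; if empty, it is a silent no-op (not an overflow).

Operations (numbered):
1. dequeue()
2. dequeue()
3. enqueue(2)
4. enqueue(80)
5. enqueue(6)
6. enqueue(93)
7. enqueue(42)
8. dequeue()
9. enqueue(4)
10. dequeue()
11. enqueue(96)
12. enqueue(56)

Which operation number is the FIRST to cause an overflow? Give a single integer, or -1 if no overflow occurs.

Answer: 12

Derivation:
1. dequeue(): empty, no-op, size=0
2. dequeue(): empty, no-op, size=0
3. enqueue(2): size=1
4. enqueue(80): size=2
5. enqueue(6): size=3
6. enqueue(93): size=4
7. enqueue(42): size=5
8. dequeue(): size=4
9. enqueue(4): size=5
10. dequeue(): size=4
11. enqueue(96): size=5
12. enqueue(56): size=5=cap → OVERFLOW (fail)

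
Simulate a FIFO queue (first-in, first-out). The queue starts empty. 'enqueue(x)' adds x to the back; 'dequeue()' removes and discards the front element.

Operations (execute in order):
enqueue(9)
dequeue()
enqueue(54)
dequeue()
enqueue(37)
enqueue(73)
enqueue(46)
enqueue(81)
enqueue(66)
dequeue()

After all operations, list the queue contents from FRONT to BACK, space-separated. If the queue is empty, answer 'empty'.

Answer: 73 46 81 66

Derivation:
enqueue(9): [9]
dequeue(): []
enqueue(54): [54]
dequeue(): []
enqueue(37): [37]
enqueue(73): [37, 73]
enqueue(46): [37, 73, 46]
enqueue(81): [37, 73, 46, 81]
enqueue(66): [37, 73, 46, 81, 66]
dequeue(): [73, 46, 81, 66]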